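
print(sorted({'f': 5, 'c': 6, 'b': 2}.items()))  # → [('b', 2), ('c', 6), ('f', 5)]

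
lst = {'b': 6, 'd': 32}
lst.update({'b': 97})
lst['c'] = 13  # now {'b': 97, 'd': 32, 'c': 13}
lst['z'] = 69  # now {'b': 97, 'd': 32, 'c': 13, 'z': 69}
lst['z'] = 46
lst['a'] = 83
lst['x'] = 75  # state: {'b': 97, 'd': 32, 'c': 13, 'z': 46, 'a': 83, 'x': 75}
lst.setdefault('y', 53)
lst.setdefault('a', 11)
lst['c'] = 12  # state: {'b': 97, 'd': 32, 'c': 12, 'z': 46, 'a': 83, 'x': 75, 'y': 53}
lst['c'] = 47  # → {'b': 97, 'd': 32, 'c': 47, 'z': 46, 'a': 83, 'x': 75, 'y': 53}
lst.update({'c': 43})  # {'b': 97, 'd': 32, 'c': 43, 'z': 46, 'a': 83, 'x': 75, 'y': 53}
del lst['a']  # {'b': 97, 'd': 32, 'c': 43, 'z': 46, 'x': 75, 'y': 53}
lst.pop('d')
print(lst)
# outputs {'b': 97, 'c': 43, 'z': 46, 'x': 75, 'y': 53}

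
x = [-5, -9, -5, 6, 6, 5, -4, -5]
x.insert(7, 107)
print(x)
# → [-5, -9, -5, 6, 6, 5, -4, 107, -5]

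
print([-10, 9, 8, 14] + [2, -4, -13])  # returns [-10, 9, 8, 14, 2, -4, -13]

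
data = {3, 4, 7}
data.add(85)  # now {3, 4, 7, 85}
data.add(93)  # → {3, 4, 7, 85, 93}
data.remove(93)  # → {3, 4, 7, 85}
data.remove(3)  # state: {4, 7, 85}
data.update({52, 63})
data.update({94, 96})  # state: {4, 7, 52, 63, 85, 94, 96}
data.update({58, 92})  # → {4, 7, 52, 58, 63, 85, 92, 94, 96}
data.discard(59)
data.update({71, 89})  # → {4, 7, 52, 58, 63, 71, 85, 89, 92, 94, 96}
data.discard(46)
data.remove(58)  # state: {4, 7, 52, 63, 71, 85, 89, 92, 94, 96}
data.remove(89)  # {4, 7, 52, 63, 71, 85, 92, 94, 96}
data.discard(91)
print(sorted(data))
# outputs [4, 7, 52, 63, 71, 85, 92, 94, 96]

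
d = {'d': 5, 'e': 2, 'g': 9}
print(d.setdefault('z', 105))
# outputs 105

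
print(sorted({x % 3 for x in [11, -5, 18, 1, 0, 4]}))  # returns [0, 1, 2]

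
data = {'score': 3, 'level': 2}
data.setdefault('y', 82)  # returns 82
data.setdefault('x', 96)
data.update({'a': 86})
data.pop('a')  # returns 86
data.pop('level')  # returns 2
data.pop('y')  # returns 82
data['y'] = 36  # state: {'score': 3, 'x': 96, 'y': 36}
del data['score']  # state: {'x': 96, 'y': 36}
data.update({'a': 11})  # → {'x': 96, 'y': 36, 'a': 11}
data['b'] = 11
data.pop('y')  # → 36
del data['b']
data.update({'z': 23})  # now {'x': 96, 'a': 11, 'z': 23}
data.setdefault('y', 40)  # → 40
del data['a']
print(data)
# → {'x': 96, 'z': 23, 'y': 40}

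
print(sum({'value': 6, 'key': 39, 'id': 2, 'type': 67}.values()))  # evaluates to 114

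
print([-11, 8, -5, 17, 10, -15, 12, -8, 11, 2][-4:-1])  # [12, -8, 11]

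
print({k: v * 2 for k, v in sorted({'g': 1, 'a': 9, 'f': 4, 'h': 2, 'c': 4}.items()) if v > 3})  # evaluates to {'a': 18, 'c': 8, 'f': 8}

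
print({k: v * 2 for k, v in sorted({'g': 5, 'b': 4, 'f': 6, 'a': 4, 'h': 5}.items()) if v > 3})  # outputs {'a': 8, 'b': 8, 'f': 12, 'g': 10, 'h': 10}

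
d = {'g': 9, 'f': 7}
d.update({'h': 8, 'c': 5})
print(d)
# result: {'g': 9, 'f': 7, 'h': 8, 'c': 5}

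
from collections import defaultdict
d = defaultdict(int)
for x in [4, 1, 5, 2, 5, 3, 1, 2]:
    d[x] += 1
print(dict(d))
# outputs {4: 1, 1: 2, 5: 2, 2: 2, 3: 1}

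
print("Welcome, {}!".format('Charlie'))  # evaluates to Welcome, Charlie!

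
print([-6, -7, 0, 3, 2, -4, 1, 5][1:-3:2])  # [-7, 3]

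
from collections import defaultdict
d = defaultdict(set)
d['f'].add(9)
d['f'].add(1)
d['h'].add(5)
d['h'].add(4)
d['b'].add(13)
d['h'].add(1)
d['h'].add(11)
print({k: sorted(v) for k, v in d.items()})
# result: {'f': [1, 9], 'h': [1, 4, 5, 11], 'b': [13]}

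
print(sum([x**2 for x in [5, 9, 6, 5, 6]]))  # 203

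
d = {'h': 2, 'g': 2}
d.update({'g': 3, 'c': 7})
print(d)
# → {'h': 2, 'g': 3, 'c': 7}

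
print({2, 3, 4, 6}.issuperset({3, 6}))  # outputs True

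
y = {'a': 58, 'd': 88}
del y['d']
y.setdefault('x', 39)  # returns 39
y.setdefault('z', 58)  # 58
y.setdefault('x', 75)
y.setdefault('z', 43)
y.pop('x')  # 39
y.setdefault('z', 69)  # 58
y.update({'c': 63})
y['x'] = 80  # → {'a': 58, 'z': 58, 'c': 63, 'x': 80}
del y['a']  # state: {'z': 58, 'c': 63, 'x': 80}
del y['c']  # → {'z': 58, 'x': 80}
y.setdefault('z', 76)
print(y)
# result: {'z': 58, 'x': 80}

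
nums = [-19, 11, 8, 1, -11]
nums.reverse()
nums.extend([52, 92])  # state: [-11, 1, 8, 11, -19, 52, 92]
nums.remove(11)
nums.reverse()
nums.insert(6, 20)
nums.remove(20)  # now [92, 52, -19, 8, 1, -11]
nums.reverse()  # [-11, 1, 8, -19, 52, 92]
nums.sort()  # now [-19, -11, 1, 8, 52, 92]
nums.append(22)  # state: [-19, -11, 1, 8, 52, 92, 22]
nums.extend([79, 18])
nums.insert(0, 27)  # [27, -19, -11, 1, 8, 52, 92, 22, 79, 18]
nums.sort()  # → [-19, -11, 1, 8, 18, 22, 27, 52, 79, 92]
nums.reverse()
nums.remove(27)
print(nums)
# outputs [92, 79, 52, 22, 18, 8, 1, -11, -19]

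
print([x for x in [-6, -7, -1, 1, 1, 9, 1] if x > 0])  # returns [1, 1, 9, 1]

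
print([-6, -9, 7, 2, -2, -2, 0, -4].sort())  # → None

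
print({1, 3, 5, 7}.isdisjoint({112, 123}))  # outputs True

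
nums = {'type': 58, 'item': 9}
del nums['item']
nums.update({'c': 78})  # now {'type': 58, 'c': 78}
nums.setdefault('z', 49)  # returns 49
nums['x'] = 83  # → {'type': 58, 'c': 78, 'z': 49, 'x': 83}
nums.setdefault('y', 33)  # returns 33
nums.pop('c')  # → 78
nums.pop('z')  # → 49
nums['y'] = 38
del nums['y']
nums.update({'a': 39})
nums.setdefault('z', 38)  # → 38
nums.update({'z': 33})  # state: {'type': 58, 'x': 83, 'a': 39, 'z': 33}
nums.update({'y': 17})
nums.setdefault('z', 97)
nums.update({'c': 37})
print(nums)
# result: {'type': 58, 'x': 83, 'a': 39, 'z': 33, 'y': 17, 'c': 37}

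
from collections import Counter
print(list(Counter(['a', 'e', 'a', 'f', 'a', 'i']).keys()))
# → ['a', 'e', 'f', 'i']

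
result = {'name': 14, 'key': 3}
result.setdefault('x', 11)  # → 11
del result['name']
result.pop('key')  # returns 3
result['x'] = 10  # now {'x': 10}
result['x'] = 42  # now {'x': 42}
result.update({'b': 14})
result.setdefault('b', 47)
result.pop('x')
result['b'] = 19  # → {'b': 19}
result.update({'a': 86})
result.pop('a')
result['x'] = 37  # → {'b': 19, 'x': 37}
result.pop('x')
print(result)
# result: {'b': 19}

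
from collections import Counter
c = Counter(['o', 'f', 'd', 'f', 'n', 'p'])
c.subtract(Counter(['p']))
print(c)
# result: Counter({'f': 2, 'o': 1, 'd': 1, 'n': 1, 'p': 0})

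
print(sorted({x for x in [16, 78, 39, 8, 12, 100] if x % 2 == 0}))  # [8, 12, 16, 78, 100]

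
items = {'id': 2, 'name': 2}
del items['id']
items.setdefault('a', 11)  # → 11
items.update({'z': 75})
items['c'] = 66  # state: {'name': 2, 'a': 11, 'z': 75, 'c': 66}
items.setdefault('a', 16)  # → 11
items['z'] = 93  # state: {'name': 2, 'a': 11, 'z': 93, 'c': 66}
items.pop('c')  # 66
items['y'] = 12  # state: {'name': 2, 'a': 11, 'z': 93, 'y': 12}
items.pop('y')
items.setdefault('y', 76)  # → 76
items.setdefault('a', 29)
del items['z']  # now {'name': 2, 'a': 11, 'y': 76}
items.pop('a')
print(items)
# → {'name': 2, 'y': 76}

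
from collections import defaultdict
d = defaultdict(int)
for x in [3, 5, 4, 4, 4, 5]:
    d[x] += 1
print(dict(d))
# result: {3: 1, 5: 2, 4: 3}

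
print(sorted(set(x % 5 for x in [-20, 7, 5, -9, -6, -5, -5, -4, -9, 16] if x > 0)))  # [0, 1, 2]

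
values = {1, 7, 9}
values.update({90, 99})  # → {1, 7, 9, 90, 99}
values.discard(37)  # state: {1, 7, 9, 90, 99}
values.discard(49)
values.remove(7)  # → {1, 9, 90, 99}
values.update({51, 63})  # {1, 9, 51, 63, 90, 99}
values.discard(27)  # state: {1, 9, 51, 63, 90, 99}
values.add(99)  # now {1, 9, 51, 63, 90, 99}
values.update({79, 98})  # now {1, 9, 51, 63, 79, 90, 98, 99}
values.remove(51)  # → {1, 9, 63, 79, 90, 98, 99}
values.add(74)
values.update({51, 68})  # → {1, 9, 51, 63, 68, 74, 79, 90, 98, 99}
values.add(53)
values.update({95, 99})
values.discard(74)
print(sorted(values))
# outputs [1, 9, 51, 53, 63, 68, 79, 90, 95, 98, 99]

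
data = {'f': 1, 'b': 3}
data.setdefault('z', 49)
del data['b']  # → {'f': 1, 'z': 49}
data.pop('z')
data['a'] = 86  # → {'f': 1, 'a': 86}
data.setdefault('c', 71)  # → 71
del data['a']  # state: {'f': 1, 'c': 71}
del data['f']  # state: {'c': 71}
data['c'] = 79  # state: {'c': 79}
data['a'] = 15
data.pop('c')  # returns 79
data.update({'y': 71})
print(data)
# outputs {'a': 15, 'y': 71}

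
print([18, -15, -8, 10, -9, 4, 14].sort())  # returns None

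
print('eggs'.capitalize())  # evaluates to Eggs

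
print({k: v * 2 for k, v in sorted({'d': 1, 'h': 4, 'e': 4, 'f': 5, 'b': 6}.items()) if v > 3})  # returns {'b': 12, 'e': 8, 'f': 10, 'h': 8}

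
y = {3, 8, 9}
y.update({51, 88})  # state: {3, 8, 9, 51, 88}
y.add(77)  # {3, 8, 9, 51, 77, 88}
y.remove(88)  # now {3, 8, 9, 51, 77}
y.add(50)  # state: {3, 8, 9, 50, 51, 77}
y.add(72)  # {3, 8, 9, 50, 51, 72, 77}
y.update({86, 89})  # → {3, 8, 9, 50, 51, 72, 77, 86, 89}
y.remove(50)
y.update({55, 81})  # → {3, 8, 9, 51, 55, 72, 77, 81, 86, 89}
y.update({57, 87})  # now {3, 8, 9, 51, 55, 57, 72, 77, 81, 86, 87, 89}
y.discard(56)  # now {3, 8, 9, 51, 55, 57, 72, 77, 81, 86, 87, 89}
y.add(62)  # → {3, 8, 9, 51, 55, 57, 62, 72, 77, 81, 86, 87, 89}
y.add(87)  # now {3, 8, 9, 51, 55, 57, 62, 72, 77, 81, 86, 87, 89}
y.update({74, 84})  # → {3, 8, 9, 51, 55, 57, 62, 72, 74, 77, 81, 84, 86, 87, 89}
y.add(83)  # {3, 8, 9, 51, 55, 57, 62, 72, 74, 77, 81, 83, 84, 86, 87, 89}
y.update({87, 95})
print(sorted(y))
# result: [3, 8, 9, 51, 55, 57, 62, 72, 74, 77, 81, 83, 84, 86, 87, 89, 95]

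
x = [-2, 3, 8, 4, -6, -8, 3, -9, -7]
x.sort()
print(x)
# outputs [-9, -8, -7, -6, -2, 3, 3, 4, 8]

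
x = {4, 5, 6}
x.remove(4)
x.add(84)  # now {5, 6, 84}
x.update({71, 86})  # {5, 6, 71, 84, 86}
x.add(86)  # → {5, 6, 71, 84, 86}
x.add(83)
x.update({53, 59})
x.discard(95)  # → {5, 6, 53, 59, 71, 83, 84, 86}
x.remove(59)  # {5, 6, 53, 71, 83, 84, 86}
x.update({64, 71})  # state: {5, 6, 53, 64, 71, 83, 84, 86}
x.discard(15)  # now {5, 6, 53, 64, 71, 83, 84, 86}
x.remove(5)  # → {6, 53, 64, 71, 83, 84, 86}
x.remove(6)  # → {53, 64, 71, 83, 84, 86}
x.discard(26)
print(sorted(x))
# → [53, 64, 71, 83, 84, 86]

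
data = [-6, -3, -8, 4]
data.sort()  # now [-8, -6, -3, 4]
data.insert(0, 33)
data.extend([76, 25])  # [33, -8, -6, -3, 4, 76, 25]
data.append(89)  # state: [33, -8, -6, -3, 4, 76, 25, 89]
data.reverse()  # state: [89, 25, 76, 4, -3, -6, -8, 33]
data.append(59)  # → [89, 25, 76, 4, -3, -6, -8, 33, 59]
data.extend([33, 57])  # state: [89, 25, 76, 4, -3, -6, -8, 33, 59, 33, 57]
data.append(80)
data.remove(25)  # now [89, 76, 4, -3, -6, -8, 33, 59, 33, 57, 80]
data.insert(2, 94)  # [89, 76, 94, 4, -3, -6, -8, 33, 59, 33, 57, 80]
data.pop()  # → 80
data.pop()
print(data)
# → [89, 76, 94, 4, -3, -6, -8, 33, 59, 33]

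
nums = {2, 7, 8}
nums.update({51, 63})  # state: {2, 7, 8, 51, 63}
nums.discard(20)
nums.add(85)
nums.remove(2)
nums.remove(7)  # {8, 51, 63, 85}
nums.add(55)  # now {8, 51, 55, 63, 85}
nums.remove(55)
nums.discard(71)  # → {8, 51, 63, 85}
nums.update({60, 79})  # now {8, 51, 60, 63, 79, 85}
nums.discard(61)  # {8, 51, 60, 63, 79, 85}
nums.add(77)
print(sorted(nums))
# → [8, 51, 60, 63, 77, 79, 85]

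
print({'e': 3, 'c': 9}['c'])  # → 9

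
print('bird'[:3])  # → bir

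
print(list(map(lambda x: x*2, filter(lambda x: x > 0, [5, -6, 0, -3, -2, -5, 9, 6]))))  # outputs [10, 18, 12]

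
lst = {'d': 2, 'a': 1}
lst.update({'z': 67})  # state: {'d': 2, 'a': 1, 'z': 67}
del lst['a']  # {'d': 2, 'z': 67}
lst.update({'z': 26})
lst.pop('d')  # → 2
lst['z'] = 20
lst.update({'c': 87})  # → {'z': 20, 'c': 87}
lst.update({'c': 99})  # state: {'z': 20, 'c': 99}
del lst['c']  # {'z': 20}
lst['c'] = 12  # {'z': 20, 'c': 12}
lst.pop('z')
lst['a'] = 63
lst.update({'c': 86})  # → {'c': 86, 'a': 63}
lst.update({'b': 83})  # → {'c': 86, 'a': 63, 'b': 83}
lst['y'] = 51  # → {'c': 86, 'a': 63, 'b': 83, 'y': 51}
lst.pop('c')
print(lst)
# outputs {'a': 63, 'b': 83, 'y': 51}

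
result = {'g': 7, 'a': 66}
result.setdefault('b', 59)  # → 59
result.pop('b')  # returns 59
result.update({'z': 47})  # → {'g': 7, 'a': 66, 'z': 47}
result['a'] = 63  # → {'g': 7, 'a': 63, 'z': 47}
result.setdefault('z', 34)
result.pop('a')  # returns 63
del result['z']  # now {'g': 7}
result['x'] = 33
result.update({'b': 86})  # {'g': 7, 'x': 33, 'b': 86}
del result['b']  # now {'g': 7, 'x': 33}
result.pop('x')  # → 33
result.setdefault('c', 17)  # 17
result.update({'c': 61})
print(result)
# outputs {'g': 7, 'c': 61}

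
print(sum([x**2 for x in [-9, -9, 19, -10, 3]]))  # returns 632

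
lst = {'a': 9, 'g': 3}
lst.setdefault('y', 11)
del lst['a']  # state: {'g': 3, 'y': 11}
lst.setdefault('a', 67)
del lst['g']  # {'y': 11, 'a': 67}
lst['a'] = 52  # {'y': 11, 'a': 52}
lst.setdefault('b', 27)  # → 27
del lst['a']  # {'y': 11, 'b': 27}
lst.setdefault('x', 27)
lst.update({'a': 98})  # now {'y': 11, 'b': 27, 'x': 27, 'a': 98}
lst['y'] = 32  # {'y': 32, 'b': 27, 'x': 27, 'a': 98}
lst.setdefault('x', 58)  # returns 27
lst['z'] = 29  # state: {'y': 32, 'b': 27, 'x': 27, 'a': 98, 'z': 29}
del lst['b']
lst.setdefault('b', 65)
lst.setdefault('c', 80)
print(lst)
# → {'y': 32, 'x': 27, 'a': 98, 'z': 29, 'b': 65, 'c': 80}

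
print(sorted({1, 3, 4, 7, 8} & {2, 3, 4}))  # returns [3, 4]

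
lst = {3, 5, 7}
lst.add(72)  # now {3, 5, 7, 72}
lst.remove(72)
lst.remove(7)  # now {3, 5}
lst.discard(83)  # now {3, 5}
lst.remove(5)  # {3}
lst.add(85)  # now {3, 85}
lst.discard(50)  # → {3, 85}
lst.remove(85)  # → {3}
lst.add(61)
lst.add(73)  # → {3, 61, 73}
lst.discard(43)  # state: {3, 61, 73}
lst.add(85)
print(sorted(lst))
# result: [3, 61, 73, 85]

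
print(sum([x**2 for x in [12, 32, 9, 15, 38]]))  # 2918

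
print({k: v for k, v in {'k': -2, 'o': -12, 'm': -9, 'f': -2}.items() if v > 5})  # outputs {}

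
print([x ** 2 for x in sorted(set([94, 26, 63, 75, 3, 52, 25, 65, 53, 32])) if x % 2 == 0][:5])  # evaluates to [676, 1024, 2704, 8836]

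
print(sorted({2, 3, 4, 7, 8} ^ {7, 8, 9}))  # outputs [2, 3, 4, 9]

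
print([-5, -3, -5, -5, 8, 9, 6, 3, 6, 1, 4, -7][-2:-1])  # [4]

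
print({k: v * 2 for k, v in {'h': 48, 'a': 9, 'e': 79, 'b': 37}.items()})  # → {'h': 96, 'a': 18, 'e': 158, 'b': 74}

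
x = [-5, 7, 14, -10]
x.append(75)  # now [-5, 7, 14, -10, 75]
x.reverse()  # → [75, -10, 14, 7, -5]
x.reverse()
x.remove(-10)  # [-5, 7, 14, 75]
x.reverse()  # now [75, 14, 7, -5]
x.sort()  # [-5, 7, 14, 75]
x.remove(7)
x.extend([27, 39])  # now [-5, 14, 75, 27, 39]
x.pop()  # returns 39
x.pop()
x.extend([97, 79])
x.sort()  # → [-5, 14, 75, 79, 97]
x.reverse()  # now [97, 79, 75, 14, -5]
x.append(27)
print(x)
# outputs [97, 79, 75, 14, -5, 27]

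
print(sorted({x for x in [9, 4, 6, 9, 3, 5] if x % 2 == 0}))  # [4, 6]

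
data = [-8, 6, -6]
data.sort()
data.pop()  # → 6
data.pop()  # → -6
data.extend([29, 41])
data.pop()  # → 41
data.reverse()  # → [29, -8]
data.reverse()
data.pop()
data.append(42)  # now [-8, 42]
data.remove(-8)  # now [42]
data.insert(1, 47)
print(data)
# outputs [42, 47]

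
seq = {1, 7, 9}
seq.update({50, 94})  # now {1, 7, 9, 50, 94}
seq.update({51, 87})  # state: {1, 7, 9, 50, 51, 87, 94}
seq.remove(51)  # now {1, 7, 9, 50, 87, 94}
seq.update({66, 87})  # {1, 7, 9, 50, 66, 87, 94}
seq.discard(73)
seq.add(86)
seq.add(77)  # {1, 7, 9, 50, 66, 77, 86, 87, 94}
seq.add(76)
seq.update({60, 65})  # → {1, 7, 9, 50, 60, 65, 66, 76, 77, 86, 87, 94}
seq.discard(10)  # {1, 7, 9, 50, 60, 65, 66, 76, 77, 86, 87, 94}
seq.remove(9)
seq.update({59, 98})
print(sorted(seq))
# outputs [1, 7, 50, 59, 60, 65, 66, 76, 77, 86, 87, 94, 98]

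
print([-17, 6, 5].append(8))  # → None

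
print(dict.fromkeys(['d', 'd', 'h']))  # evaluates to {'d': None, 'h': None}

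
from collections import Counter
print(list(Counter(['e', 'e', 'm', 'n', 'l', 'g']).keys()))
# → ['e', 'm', 'n', 'l', 'g']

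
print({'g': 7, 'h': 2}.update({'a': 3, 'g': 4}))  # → None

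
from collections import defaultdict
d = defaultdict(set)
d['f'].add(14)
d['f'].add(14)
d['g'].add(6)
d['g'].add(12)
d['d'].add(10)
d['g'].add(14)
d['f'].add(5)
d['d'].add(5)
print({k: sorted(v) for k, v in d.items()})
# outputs {'f': [5, 14], 'g': [6, 12, 14], 'd': [5, 10]}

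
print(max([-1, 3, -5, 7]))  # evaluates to 7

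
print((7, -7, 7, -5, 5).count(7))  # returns 2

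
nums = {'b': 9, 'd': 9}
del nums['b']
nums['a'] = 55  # {'d': 9, 'a': 55}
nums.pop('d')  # 9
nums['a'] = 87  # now {'a': 87}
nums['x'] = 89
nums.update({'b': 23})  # {'a': 87, 'x': 89, 'b': 23}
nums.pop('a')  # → 87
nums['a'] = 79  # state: {'x': 89, 'b': 23, 'a': 79}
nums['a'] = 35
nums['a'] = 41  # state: {'x': 89, 'b': 23, 'a': 41}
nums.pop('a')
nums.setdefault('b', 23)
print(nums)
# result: {'x': 89, 'b': 23}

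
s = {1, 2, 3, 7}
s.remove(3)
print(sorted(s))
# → [1, 2, 7]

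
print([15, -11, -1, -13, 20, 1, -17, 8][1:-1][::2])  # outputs [-11, -13, 1]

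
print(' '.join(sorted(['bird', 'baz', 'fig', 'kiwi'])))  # baz bird fig kiwi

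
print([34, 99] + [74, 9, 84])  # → [34, 99, 74, 9, 84]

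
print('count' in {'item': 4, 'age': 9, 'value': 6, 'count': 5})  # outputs True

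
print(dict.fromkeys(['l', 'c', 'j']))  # {'l': None, 'c': None, 'j': None}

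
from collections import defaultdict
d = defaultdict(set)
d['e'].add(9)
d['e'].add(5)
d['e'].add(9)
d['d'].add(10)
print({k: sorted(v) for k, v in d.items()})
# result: {'e': [5, 9], 'd': [10]}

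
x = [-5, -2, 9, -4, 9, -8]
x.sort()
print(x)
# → [-8, -5, -4, -2, 9, 9]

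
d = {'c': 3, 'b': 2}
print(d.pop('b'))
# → 2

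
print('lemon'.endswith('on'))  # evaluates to True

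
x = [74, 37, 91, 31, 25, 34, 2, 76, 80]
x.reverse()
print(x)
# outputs [80, 76, 2, 34, 25, 31, 91, 37, 74]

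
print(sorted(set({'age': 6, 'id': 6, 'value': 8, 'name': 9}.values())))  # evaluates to [6, 8, 9]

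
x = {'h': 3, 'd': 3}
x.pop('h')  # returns 3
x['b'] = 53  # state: {'d': 3, 'b': 53}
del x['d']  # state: {'b': 53}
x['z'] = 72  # {'b': 53, 'z': 72}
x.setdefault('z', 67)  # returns 72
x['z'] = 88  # {'b': 53, 'z': 88}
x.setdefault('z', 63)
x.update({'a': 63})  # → {'b': 53, 'z': 88, 'a': 63}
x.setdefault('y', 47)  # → 47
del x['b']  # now {'z': 88, 'a': 63, 'y': 47}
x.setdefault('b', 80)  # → 80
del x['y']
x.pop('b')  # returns 80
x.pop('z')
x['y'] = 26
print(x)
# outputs {'a': 63, 'y': 26}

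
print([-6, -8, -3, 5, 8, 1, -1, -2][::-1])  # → [-2, -1, 1, 8, 5, -3, -8, -6]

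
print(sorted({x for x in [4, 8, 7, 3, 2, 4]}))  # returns [2, 3, 4, 7, 8]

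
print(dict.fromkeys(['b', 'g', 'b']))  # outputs {'b': None, 'g': None}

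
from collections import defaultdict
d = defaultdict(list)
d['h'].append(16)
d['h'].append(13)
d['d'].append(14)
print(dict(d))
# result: {'h': [16, 13], 'd': [14]}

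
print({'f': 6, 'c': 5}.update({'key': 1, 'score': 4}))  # None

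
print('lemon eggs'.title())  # Lemon Eggs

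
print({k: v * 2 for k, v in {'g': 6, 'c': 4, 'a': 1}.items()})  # {'g': 12, 'c': 8, 'a': 2}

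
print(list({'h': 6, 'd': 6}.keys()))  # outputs ['h', 'd']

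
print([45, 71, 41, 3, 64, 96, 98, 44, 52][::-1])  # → [52, 44, 98, 96, 64, 3, 41, 71, 45]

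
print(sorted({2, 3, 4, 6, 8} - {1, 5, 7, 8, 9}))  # [2, 3, 4, 6]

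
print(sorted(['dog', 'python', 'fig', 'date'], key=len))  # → ['dog', 'fig', 'date', 'python']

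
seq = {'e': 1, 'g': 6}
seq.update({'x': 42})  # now {'e': 1, 'g': 6, 'x': 42}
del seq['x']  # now {'e': 1, 'g': 6}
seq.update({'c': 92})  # {'e': 1, 'g': 6, 'c': 92}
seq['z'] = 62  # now {'e': 1, 'g': 6, 'c': 92, 'z': 62}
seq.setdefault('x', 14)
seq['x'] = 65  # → {'e': 1, 'g': 6, 'c': 92, 'z': 62, 'x': 65}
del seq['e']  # {'g': 6, 'c': 92, 'z': 62, 'x': 65}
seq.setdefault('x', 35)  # 65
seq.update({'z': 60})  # {'g': 6, 'c': 92, 'z': 60, 'x': 65}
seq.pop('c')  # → 92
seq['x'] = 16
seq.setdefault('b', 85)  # 85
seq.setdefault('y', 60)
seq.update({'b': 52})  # {'g': 6, 'z': 60, 'x': 16, 'b': 52, 'y': 60}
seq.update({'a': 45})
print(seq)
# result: {'g': 6, 'z': 60, 'x': 16, 'b': 52, 'y': 60, 'a': 45}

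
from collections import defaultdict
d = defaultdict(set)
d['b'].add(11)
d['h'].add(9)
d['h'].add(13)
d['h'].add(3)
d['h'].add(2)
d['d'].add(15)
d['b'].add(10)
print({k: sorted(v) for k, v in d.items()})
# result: {'b': [10, 11], 'h': [2, 3, 9, 13], 'd': [15]}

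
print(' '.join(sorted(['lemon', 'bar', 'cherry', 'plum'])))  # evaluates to bar cherry lemon plum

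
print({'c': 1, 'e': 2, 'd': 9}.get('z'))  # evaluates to None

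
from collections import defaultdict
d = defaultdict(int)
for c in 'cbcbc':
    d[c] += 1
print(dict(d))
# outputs {'c': 3, 'b': 2}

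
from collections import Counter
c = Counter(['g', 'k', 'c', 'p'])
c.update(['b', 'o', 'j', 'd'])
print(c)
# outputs Counter({'g': 1, 'k': 1, 'c': 1, 'p': 1, 'b': 1, 'o': 1, 'j': 1, 'd': 1})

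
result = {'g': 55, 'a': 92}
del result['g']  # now {'a': 92}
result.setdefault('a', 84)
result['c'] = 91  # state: {'a': 92, 'c': 91}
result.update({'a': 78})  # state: {'a': 78, 'c': 91}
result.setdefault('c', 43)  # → 91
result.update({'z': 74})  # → {'a': 78, 'c': 91, 'z': 74}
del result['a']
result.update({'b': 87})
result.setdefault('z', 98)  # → 74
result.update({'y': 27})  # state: {'c': 91, 'z': 74, 'b': 87, 'y': 27}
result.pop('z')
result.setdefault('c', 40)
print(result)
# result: {'c': 91, 'b': 87, 'y': 27}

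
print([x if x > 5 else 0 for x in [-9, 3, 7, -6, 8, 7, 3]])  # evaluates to [0, 0, 7, 0, 8, 7, 0]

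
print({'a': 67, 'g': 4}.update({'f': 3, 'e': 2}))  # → None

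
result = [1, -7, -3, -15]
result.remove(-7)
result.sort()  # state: [-15, -3, 1]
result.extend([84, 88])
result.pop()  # 88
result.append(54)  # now [-15, -3, 1, 84, 54]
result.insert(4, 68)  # [-15, -3, 1, 84, 68, 54]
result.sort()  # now [-15, -3, 1, 54, 68, 84]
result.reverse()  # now [84, 68, 54, 1, -3, -15]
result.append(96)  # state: [84, 68, 54, 1, -3, -15, 96]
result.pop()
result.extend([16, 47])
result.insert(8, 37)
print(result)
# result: [84, 68, 54, 1, -3, -15, 16, 47, 37]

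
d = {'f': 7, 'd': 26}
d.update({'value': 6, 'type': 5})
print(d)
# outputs {'f': 7, 'd': 26, 'value': 6, 'type': 5}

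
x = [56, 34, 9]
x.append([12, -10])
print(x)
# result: [56, 34, 9, [12, -10]]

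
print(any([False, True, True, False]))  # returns True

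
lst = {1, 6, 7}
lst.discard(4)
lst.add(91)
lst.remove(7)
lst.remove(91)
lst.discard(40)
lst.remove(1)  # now {6}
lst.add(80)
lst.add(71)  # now {6, 71, 80}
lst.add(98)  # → {6, 71, 80, 98}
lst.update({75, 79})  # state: {6, 71, 75, 79, 80, 98}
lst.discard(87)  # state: {6, 71, 75, 79, 80, 98}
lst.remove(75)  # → {6, 71, 79, 80, 98}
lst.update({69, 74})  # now {6, 69, 71, 74, 79, 80, 98}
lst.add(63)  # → {6, 63, 69, 71, 74, 79, 80, 98}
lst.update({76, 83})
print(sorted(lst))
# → [6, 63, 69, 71, 74, 76, 79, 80, 83, 98]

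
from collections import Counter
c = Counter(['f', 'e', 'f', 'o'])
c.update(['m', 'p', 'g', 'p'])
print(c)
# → Counter({'f': 2, 'p': 2, 'e': 1, 'o': 1, 'm': 1, 'g': 1})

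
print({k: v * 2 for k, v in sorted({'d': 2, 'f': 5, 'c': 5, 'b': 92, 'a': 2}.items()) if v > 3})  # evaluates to {'b': 184, 'c': 10, 'f': 10}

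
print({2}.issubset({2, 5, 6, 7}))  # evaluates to True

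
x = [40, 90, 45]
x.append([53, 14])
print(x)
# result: [40, 90, 45, [53, 14]]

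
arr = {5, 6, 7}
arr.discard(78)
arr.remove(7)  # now {5, 6}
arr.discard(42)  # {5, 6}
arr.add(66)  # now {5, 6, 66}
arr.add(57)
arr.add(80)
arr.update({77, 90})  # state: {5, 6, 57, 66, 77, 80, 90}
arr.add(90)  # {5, 6, 57, 66, 77, 80, 90}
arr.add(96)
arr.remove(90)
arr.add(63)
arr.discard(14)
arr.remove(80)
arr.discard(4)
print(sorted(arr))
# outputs [5, 6, 57, 63, 66, 77, 96]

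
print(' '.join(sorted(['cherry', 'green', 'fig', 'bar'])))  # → bar cherry fig green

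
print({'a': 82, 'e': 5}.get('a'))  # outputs 82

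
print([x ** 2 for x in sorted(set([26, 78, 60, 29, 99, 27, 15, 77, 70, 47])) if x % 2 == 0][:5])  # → [676, 3600, 4900, 6084]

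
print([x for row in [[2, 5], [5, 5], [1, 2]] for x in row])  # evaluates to [2, 5, 5, 5, 1, 2]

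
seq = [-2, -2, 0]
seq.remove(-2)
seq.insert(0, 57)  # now [57, -2, 0]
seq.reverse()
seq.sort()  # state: [-2, 0, 57]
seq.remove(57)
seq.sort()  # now [-2, 0]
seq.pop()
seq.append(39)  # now [-2, 39]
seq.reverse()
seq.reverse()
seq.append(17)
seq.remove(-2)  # [39, 17]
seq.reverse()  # [17, 39]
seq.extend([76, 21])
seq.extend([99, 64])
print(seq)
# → [17, 39, 76, 21, 99, 64]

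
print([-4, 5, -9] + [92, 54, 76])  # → [-4, 5, -9, 92, 54, 76]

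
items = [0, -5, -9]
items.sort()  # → [-9, -5, 0]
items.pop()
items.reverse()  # [-5, -9]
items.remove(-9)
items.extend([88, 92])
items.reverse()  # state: [92, 88, -5]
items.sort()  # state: [-5, 88, 92]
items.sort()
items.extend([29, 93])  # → [-5, 88, 92, 29, 93]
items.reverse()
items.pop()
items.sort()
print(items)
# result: [29, 88, 92, 93]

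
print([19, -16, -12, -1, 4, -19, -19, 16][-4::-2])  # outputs [4, -12, 19]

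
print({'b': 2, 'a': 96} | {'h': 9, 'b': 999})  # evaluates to {'b': 999, 'a': 96, 'h': 9}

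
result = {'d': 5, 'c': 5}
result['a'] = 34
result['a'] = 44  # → {'d': 5, 'c': 5, 'a': 44}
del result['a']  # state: {'d': 5, 'c': 5}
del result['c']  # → {'d': 5}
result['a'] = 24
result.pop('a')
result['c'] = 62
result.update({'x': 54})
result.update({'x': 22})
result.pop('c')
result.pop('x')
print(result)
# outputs {'d': 5}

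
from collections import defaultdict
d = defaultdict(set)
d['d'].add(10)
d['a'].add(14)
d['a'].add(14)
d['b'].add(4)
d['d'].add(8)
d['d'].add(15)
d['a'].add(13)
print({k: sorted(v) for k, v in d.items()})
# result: {'d': [8, 10, 15], 'a': [13, 14], 'b': [4]}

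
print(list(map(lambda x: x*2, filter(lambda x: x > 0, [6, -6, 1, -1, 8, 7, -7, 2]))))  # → [12, 2, 16, 14, 4]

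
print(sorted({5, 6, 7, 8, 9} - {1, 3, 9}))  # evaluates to [5, 6, 7, 8]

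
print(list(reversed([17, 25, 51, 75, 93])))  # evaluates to [93, 75, 51, 25, 17]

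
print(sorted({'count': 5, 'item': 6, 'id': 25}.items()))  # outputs [('count', 5), ('id', 25), ('item', 6)]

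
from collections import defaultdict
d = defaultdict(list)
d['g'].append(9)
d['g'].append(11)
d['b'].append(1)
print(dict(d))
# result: {'g': [9, 11], 'b': [1]}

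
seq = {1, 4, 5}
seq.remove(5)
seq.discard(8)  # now {1, 4}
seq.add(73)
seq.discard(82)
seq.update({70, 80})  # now {1, 4, 70, 73, 80}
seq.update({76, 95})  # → {1, 4, 70, 73, 76, 80, 95}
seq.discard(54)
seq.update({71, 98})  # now {1, 4, 70, 71, 73, 76, 80, 95, 98}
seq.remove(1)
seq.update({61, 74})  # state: {4, 61, 70, 71, 73, 74, 76, 80, 95, 98}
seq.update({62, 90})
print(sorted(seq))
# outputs [4, 61, 62, 70, 71, 73, 74, 76, 80, 90, 95, 98]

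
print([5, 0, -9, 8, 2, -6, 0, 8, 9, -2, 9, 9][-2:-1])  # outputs [9]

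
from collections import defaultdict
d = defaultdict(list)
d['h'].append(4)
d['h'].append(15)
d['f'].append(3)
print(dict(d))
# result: {'h': [4, 15], 'f': [3]}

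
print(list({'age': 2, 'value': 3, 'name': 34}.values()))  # [2, 3, 34]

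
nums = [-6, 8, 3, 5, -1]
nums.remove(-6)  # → [8, 3, 5, -1]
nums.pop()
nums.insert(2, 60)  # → [8, 3, 60, 5]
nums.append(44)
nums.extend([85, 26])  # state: [8, 3, 60, 5, 44, 85, 26]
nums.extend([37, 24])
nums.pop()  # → 24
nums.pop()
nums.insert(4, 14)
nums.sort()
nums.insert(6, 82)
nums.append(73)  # [3, 5, 8, 14, 26, 44, 82, 60, 85, 73]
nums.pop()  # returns 73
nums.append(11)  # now [3, 5, 8, 14, 26, 44, 82, 60, 85, 11]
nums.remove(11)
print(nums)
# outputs [3, 5, 8, 14, 26, 44, 82, 60, 85]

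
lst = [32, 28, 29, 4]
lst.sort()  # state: [4, 28, 29, 32]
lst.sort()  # [4, 28, 29, 32]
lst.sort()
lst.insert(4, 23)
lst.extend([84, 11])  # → [4, 28, 29, 32, 23, 84, 11]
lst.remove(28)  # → [4, 29, 32, 23, 84, 11]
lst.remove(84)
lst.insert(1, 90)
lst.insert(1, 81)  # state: [4, 81, 90, 29, 32, 23, 11]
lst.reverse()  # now [11, 23, 32, 29, 90, 81, 4]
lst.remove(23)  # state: [11, 32, 29, 90, 81, 4]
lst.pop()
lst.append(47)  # [11, 32, 29, 90, 81, 47]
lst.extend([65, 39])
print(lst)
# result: [11, 32, 29, 90, 81, 47, 65, 39]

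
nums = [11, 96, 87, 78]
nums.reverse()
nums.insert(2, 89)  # [78, 87, 89, 96, 11]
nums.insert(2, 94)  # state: [78, 87, 94, 89, 96, 11]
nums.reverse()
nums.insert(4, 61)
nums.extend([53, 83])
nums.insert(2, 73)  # [11, 96, 73, 89, 94, 61, 87, 78, 53, 83]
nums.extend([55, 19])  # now [11, 96, 73, 89, 94, 61, 87, 78, 53, 83, 55, 19]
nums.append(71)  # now [11, 96, 73, 89, 94, 61, 87, 78, 53, 83, 55, 19, 71]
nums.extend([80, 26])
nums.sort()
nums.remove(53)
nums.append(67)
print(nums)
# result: [11, 19, 26, 55, 61, 71, 73, 78, 80, 83, 87, 89, 94, 96, 67]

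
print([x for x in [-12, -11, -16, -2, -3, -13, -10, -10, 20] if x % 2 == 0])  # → [-12, -16, -2, -10, -10, 20]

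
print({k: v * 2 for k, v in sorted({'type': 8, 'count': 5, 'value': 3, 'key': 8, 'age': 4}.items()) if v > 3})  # {'age': 8, 'count': 10, 'key': 16, 'type': 16}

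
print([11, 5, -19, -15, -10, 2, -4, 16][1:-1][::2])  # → [5, -15, 2]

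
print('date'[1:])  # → ate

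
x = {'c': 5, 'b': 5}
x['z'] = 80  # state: {'c': 5, 'b': 5, 'z': 80}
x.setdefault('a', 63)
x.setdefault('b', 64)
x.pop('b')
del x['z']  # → {'c': 5, 'a': 63}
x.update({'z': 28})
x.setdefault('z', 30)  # 28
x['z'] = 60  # {'c': 5, 'a': 63, 'z': 60}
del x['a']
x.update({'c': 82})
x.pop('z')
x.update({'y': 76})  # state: {'c': 82, 'y': 76}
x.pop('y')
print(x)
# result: {'c': 82}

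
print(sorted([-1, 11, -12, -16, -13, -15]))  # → [-16, -15, -13, -12, -1, 11]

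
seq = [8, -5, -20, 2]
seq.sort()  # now [-20, -5, 2, 8]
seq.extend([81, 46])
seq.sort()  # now [-20, -5, 2, 8, 46, 81]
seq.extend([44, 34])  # [-20, -5, 2, 8, 46, 81, 44, 34]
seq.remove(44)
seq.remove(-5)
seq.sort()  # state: [-20, 2, 8, 34, 46, 81]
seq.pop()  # 81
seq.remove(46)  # [-20, 2, 8, 34]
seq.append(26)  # [-20, 2, 8, 34, 26]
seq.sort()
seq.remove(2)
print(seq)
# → [-20, 8, 26, 34]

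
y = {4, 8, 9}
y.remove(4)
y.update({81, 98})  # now {8, 9, 81, 98}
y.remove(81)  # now {8, 9, 98}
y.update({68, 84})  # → {8, 9, 68, 84, 98}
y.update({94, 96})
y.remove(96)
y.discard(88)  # {8, 9, 68, 84, 94, 98}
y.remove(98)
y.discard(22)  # {8, 9, 68, 84, 94}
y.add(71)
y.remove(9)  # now {8, 68, 71, 84, 94}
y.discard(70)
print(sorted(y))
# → [8, 68, 71, 84, 94]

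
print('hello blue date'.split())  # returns ['hello', 'blue', 'date']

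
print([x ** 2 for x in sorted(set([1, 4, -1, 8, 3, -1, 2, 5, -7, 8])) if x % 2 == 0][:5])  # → [4, 16, 64]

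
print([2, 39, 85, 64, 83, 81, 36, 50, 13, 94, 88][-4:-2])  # [50, 13]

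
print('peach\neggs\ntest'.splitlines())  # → ['peach', 'eggs', 'test']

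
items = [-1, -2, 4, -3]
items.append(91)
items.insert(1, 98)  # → [-1, 98, -2, 4, -3, 91]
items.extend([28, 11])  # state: [-1, 98, -2, 4, -3, 91, 28, 11]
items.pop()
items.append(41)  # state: [-1, 98, -2, 4, -3, 91, 28, 41]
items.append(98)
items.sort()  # [-3, -2, -1, 4, 28, 41, 91, 98, 98]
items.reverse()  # [98, 98, 91, 41, 28, 4, -1, -2, -3]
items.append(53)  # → [98, 98, 91, 41, 28, 4, -1, -2, -3, 53]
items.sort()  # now [-3, -2, -1, 4, 28, 41, 53, 91, 98, 98]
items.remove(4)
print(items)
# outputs [-3, -2, -1, 28, 41, 53, 91, 98, 98]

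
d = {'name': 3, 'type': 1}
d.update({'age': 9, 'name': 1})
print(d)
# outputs {'name': 1, 'type': 1, 'age': 9}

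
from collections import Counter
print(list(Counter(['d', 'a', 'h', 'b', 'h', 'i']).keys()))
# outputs ['d', 'a', 'h', 'b', 'i']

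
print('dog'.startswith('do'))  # True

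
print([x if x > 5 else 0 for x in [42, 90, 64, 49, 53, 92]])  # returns [42, 90, 64, 49, 53, 92]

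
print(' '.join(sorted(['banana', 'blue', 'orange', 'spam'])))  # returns banana blue orange spam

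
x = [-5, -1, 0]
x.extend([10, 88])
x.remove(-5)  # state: [-1, 0, 10, 88]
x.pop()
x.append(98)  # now [-1, 0, 10, 98]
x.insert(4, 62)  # [-1, 0, 10, 98, 62]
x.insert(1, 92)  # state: [-1, 92, 0, 10, 98, 62]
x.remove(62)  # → [-1, 92, 0, 10, 98]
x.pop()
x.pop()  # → 10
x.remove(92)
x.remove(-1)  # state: [0]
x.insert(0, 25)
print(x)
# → [25, 0]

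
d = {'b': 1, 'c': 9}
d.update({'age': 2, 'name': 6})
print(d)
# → {'b': 1, 'c': 9, 'age': 2, 'name': 6}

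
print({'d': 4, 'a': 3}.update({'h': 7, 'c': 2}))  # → None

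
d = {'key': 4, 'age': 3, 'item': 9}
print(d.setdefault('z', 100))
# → 100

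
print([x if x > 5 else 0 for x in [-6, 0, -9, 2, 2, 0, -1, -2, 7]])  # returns [0, 0, 0, 0, 0, 0, 0, 0, 7]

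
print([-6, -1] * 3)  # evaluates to [-6, -1, -6, -1, -6, -1]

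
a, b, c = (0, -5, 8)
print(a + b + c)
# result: 3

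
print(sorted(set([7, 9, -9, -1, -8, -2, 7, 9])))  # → [-9, -8, -2, -1, 7, 9]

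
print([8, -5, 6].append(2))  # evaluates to None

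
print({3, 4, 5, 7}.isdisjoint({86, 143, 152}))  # True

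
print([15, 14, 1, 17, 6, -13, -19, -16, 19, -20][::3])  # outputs [15, 17, -19, -20]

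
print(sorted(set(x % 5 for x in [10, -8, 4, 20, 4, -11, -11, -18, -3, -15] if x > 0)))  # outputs [0, 4]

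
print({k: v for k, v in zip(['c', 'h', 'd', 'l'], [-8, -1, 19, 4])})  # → {'c': -8, 'h': -1, 'd': 19, 'l': 4}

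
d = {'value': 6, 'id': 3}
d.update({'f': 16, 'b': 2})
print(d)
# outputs {'value': 6, 'id': 3, 'f': 16, 'b': 2}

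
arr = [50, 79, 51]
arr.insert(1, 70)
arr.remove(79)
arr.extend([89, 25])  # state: [50, 70, 51, 89, 25]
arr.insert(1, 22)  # [50, 22, 70, 51, 89, 25]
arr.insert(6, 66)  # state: [50, 22, 70, 51, 89, 25, 66]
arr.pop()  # 66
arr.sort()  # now [22, 25, 50, 51, 70, 89]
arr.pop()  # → 89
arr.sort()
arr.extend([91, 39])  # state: [22, 25, 50, 51, 70, 91, 39]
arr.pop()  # 39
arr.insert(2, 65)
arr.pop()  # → 91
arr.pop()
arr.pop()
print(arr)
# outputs [22, 25, 65, 50]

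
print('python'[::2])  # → pto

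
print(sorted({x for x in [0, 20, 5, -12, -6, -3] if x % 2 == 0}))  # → [-12, -6, 0, 20]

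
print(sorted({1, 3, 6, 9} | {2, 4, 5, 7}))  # [1, 2, 3, 4, 5, 6, 7, 9]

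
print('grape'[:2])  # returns gr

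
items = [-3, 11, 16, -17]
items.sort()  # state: [-17, -3, 11, 16]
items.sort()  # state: [-17, -3, 11, 16]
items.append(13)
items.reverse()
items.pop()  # -17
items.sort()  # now [-3, 11, 13, 16]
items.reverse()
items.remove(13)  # [16, 11, -3]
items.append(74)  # [16, 11, -3, 74]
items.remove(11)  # [16, -3, 74]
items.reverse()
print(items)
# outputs [74, -3, 16]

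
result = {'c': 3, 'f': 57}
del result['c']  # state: {'f': 57}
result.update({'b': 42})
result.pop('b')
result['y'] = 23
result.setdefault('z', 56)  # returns 56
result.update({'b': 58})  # {'f': 57, 'y': 23, 'z': 56, 'b': 58}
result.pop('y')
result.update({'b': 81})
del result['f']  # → {'z': 56, 'b': 81}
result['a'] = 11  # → {'z': 56, 'b': 81, 'a': 11}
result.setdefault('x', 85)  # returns 85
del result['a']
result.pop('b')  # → 81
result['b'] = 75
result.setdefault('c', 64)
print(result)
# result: {'z': 56, 'x': 85, 'b': 75, 'c': 64}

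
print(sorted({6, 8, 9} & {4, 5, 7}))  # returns []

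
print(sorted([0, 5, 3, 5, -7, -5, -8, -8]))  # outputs [-8, -8, -7, -5, 0, 3, 5, 5]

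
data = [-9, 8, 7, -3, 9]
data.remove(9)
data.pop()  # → -3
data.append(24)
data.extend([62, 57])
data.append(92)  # [-9, 8, 7, 24, 62, 57, 92]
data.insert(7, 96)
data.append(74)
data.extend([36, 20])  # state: [-9, 8, 7, 24, 62, 57, 92, 96, 74, 36, 20]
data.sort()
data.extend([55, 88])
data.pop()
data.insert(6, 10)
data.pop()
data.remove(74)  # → [-9, 7, 8, 20, 24, 36, 10, 57, 62, 92, 96]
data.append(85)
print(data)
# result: [-9, 7, 8, 20, 24, 36, 10, 57, 62, 92, 96, 85]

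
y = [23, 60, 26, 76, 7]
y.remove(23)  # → [60, 26, 76, 7]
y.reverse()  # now [7, 76, 26, 60]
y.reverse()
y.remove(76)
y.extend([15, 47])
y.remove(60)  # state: [26, 7, 15, 47]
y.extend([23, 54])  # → [26, 7, 15, 47, 23, 54]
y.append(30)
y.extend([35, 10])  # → [26, 7, 15, 47, 23, 54, 30, 35, 10]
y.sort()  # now [7, 10, 15, 23, 26, 30, 35, 47, 54]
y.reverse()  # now [54, 47, 35, 30, 26, 23, 15, 10, 7]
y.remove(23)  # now [54, 47, 35, 30, 26, 15, 10, 7]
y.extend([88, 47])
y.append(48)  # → [54, 47, 35, 30, 26, 15, 10, 7, 88, 47, 48]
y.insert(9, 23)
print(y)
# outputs [54, 47, 35, 30, 26, 15, 10, 7, 88, 23, 47, 48]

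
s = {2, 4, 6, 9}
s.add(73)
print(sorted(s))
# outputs [2, 4, 6, 9, 73]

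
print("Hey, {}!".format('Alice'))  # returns Hey, Alice!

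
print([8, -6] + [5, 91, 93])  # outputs [8, -6, 5, 91, 93]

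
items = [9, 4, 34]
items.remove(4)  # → [9, 34]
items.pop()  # 34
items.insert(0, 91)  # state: [91, 9]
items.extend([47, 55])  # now [91, 9, 47, 55]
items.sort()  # [9, 47, 55, 91]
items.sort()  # [9, 47, 55, 91]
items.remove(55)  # [9, 47, 91]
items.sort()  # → [9, 47, 91]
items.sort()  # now [9, 47, 91]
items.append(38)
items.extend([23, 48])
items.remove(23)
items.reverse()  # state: [48, 38, 91, 47, 9]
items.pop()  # 9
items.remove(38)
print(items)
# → [48, 91, 47]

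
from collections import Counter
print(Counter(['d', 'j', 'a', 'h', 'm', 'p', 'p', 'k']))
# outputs Counter({'p': 2, 'd': 1, 'j': 1, 'a': 1, 'h': 1, 'm': 1, 'k': 1})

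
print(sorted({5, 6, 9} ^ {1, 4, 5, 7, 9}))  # [1, 4, 6, 7]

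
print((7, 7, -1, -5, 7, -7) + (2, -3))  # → (7, 7, -1, -5, 7, -7, 2, -3)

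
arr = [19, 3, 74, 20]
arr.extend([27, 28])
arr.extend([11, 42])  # [19, 3, 74, 20, 27, 28, 11, 42]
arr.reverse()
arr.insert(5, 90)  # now [42, 11, 28, 27, 20, 90, 74, 3, 19]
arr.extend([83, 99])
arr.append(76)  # [42, 11, 28, 27, 20, 90, 74, 3, 19, 83, 99, 76]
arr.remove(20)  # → [42, 11, 28, 27, 90, 74, 3, 19, 83, 99, 76]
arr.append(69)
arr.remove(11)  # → [42, 28, 27, 90, 74, 3, 19, 83, 99, 76, 69]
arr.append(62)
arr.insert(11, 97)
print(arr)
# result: [42, 28, 27, 90, 74, 3, 19, 83, 99, 76, 69, 97, 62]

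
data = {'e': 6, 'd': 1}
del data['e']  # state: {'d': 1}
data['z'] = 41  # {'d': 1, 'z': 41}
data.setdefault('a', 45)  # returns 45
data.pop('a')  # 45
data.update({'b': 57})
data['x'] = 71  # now {'d': 1, 'z': 41, 'b': 57, 'x': 71}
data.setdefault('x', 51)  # 71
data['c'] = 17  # {'d': 1, 'z': 41, 'b': 57, 'x': 71, 'c': 17}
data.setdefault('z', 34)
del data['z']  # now {'d': 1, 'b': 57, 'x': 71, 'c': 17}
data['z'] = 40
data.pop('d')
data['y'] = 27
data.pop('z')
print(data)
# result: {'b': 57, 'x': 71, 'c': 17, 'y': 27}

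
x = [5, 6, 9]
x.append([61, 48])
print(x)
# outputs [5, 6, 9, [61, 48]]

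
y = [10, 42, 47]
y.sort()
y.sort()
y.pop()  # 47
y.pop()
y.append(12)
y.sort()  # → [10, 12]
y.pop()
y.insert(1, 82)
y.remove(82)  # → [10]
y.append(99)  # [10, 99]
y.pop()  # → 99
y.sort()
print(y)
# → [10]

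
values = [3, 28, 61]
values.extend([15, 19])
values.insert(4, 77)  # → [3, 28, 61, 15, 77, 19]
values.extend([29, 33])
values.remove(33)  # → [3, 28, 61, 15, 77, 19, 29]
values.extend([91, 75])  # [3, 28, 61, 15, 77, 19, 29, 91, 75]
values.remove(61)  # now [3, 28, 15, 77, 19, 29, 91, 75]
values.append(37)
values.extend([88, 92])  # [3, 28, 15, 77, 19, 29, 91, 75, 37, 88, 92]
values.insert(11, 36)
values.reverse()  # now [36, 92, 88, 37, 75, 91, 29, 19, 77, 15, 28, 3]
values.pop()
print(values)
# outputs [36, 92, 88, 37, 75, 91, 29, 19, 77, 15, 28]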